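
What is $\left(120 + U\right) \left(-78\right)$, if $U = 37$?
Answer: $-12246$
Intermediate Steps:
$\left(120 + U\right) \left(-78\right) = \left(120 + 37\right) \left(-78\right) = 157 \left(-78\right) = -12246$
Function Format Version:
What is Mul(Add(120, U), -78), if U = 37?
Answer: -12246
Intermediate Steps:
Mul(Add(120, U), -78) = Mul(Add(120, 37), -78) = Mul(157, -78) = -12246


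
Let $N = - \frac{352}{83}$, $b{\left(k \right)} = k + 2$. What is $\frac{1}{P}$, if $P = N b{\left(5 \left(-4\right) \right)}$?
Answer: $\frac{83}{6336} \approx 0.0131$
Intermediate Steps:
$b{\left(k \right)} = 2 + k$
$N = - \frac{352}{83}$ ($N = \left(-352\right) \frac{1}{83} = - \frac{352}{83} \approx -4.241$)
$P = \frac{6336}{83}$ ($P = - \frac{352 \left(2 + 5 \left(-4\right)\right)}{83} = - \frac{352 \left(2 - 20\right)}{83} = \left(- \frac{352}{83}\right) \left(-18\right) = \frac{6336}{83} \approx 76.337$)
$\frac{1}{P} = \frac{1}{\frac{6336}{83}} = \frac{83}{6336}$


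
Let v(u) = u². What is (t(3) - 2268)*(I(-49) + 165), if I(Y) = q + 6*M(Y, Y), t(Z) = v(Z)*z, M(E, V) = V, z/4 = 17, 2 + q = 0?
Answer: 216936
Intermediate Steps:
q = -2 (q = -2 + 0 = -2)
z = 68 (z = 4*17 = 68)
t(Z) = 68*Z² (t(Z) = Z²*68 = 68*Z²)
I(Y) = -2 + 6*Y
(t(3) - 2268)*(I(-49) + 165) = (68*3² - 2268)*((-2 + 6*(-49)) + 165) = (68*9 - 2268)*((-2 - 294) + 165) = (612 - 2268)*(-296 + 165) = -1656*(-131) = 216936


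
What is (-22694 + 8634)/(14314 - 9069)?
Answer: -2812/1049 ≈ -2.6806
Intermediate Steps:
(-22694 + 8634)/(14314 - 9069) = -14060/5245 = -14060*1/5245 = -2812/1049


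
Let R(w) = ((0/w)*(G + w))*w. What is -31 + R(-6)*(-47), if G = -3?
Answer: -31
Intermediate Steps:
R(w) = 0 (R(w) = ((0/w)*(-3 + w))*w = (0*(-3 + w))*w = 0*w = 0)
-31 + R(-6)*(-47) = -31 + 0*(-47) = -31 + 0 = -31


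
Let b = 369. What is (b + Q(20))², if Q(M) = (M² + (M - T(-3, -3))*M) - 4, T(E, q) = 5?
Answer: 1134225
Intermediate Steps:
Q(M) = -4 + M² + M*(-5 + M) (Q(M) = (M² + (M - 1*5)*M) - 4 = (M² + (M - 5)*M) - 4 = (M² + (-5 + M)*M) - 4 = (M² + M*(-5 + M)) - 4 = -4 + M² + M*(-5 + M))
(b + Q(20))² = (369 + (-4 - 5*20 + 2*20²))² = (369 + (-4 - 100 + 2*400))² = (369 + (-4 - 100 + 800))² = (369 + 696)² = 1065² = 1134225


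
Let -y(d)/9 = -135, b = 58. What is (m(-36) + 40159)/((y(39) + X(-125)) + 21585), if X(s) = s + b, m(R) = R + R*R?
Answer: 41419/22733 ≈ 1.8220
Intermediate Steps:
y(d) = 1215 (y(d) = -9*(-135) = 1215)
m(R) = R + R**2
X(s) = 58 + s (X(s) = s + 58 = 58 + s)
(m(-36) + 40159)/((y(39) + X(-125)) + 21585) = (-36*(1 - 36) + 40159)/((1215 + (58 - 125)) + 21585) = (-36*(-35) + 40159)/((1215 - 67) + 21585) = (1260 + 40159)/(1148 + 21585) = 41419/22733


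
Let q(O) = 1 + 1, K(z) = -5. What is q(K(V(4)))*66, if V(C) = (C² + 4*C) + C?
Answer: 132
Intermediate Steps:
V(C) = C² + 5*C
q(O) = 2
q(K(V(4)))*66 = 2*66 = 132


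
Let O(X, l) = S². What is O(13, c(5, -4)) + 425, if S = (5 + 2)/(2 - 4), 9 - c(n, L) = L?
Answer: 1749/4 ≈ 437.25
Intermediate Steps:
c(n, L) = 9 - L
S = -7/2 (S = 7/(-2) = 7*(-½) = -7/2 ≈ -3.5000)
O(X, l) = 49/4 (O(X, l) = (-7/2)² = 49/4)
O(13, c(5, -4)) + 425 = 49/4 + 425 = 1749/4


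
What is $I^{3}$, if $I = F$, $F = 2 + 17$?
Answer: $6859$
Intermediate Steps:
$F = 19$
$I = 19$
$I^{3} = 19^{3} = 6859$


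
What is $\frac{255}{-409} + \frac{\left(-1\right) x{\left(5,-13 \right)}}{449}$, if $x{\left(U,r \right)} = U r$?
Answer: $- \frac{87910}{183641} \approx -0.47871$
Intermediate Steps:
$\frac{255}{-409} + \frac{\left(-1\right) x{\left(5,-13 \right)}}{449} = \frac{255}{-409} + \frac{\left(-1\right) 5 \left(-13\right)}{449} = 255 \left(- \frac{1}{409}\right) + \left(-1\right) \left(-65\right) \frac{1}{449} = - \frac{255}{409} + 65 \cdot \frac{1}{449} = - \frac{255}{409} + \frac{65}{449} = - \frac{87910}{183641}$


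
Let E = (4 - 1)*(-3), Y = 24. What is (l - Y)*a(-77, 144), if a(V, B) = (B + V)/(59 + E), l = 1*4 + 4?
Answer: -536/25 ≈ -21.440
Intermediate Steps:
E = -9 (E = 3*(-3) = -9)
l = 8 (l = 4 + 4 = 8)
a(V, B) = B/50 + V/50 (a(V, B) = (B + V)/(59 - 9) = (B + V)/50 = (B + V)*(1/50) = B/50 + V/50)
(l - Y)*a(-77, 144) = (8 - 1*24)*((1/50)*144 + (1/50)*(-77)) = (8 - 24)*(72/25 - 77/50) = -16*67/50 = -536/25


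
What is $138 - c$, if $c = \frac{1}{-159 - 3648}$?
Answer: $\frac{525367}{3807} \approx 138.0$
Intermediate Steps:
$c = - \frac{1}{3807}$ ($c = \frac{1}{-3807} = - \frac{1}{3807} \approx -0.00026267$)
$138 - c = 138 - - \frac{1}{3807} = 138 + \frac{1}{3807} = \frac{525367}{3807}$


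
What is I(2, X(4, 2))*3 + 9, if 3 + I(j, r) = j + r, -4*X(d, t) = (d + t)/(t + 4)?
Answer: 21/4 ≈ 5.2500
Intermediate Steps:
X(d, t) = -(d + t)/(4*(4 + t)) (X(d, t) = -(d + t)/(4*(t + 4)) = -(d + t)/(4*(4 + t)))
I(j, r) = -3 + j + r (I(j, r) = -3 + (j + r) = -3 + j + r)
I(2, X(4, 2))*3 + 9 = (-3 + 2 + (-1*4 - 1*2)/(4*(4 + 2)))*3 + 9 = (-3 + 2 + (1/4)*(-4 - 2)/6)*3 + 9 = (-3 + 2 + (1/4)*(1/6)*(-6))*3 + 9 = (-3 + 2 - 1/4)*3 + 9 = -5/4*3 + 9 = -15/4 + 9 = 21/4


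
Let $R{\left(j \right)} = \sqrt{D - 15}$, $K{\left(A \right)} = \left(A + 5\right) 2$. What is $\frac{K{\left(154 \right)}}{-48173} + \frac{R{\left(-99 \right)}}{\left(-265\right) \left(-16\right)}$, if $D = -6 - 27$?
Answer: $- \frac{318}{48173} + \frac{i \sqrt{3}}{1060} \approx -0.0066012 + 0.001634 i$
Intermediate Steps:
$K{\left(A \right)} = 10 + 2 A$ ($K{\left(A \right)} = \left(5 + A\right) 2 = 10 + 2 A$)
$D = -33$ ($D = -6 - 27 = -33$)
$R{\left(j \right)} = 4 i \sqrt{3}$ ($R{\left(j \right)} = \sqrt{-33 - 15} = \sqrt{-48} = 4 i \sqrt{3}$)
$\frac{K{\left(154 \right)}}{-48173} + \frac{R{\left(-99 \right)}}{\left(-265\right) \left(-16\right)} = \frac{10 + 2 \cdot 154}{-48173} + \frac{4 i \sqrt{3}}{\left(-265\right) \left(-16\right)} = \left(10 + 308\right) \left(- \frac{1}{48173}\right) + \frac{4 i \sqrt{3}}{4240} = 318 \left(- \frac{1}{48173}\right) + 4 i \sqrt{3} \cdot \frac{1}{4240} = - \frac{318}{48173} + \frac{i \sqrt{3}}{1060}$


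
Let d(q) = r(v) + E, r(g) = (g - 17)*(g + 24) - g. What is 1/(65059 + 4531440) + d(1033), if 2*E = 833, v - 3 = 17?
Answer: 4858499445/9192998 ≈ 528.50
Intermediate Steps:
v = 20 (v = 3 + 17 = 20)
E = 833/2 (E = (½)*833 = 833/2 ≈ 416.50)
r(g) = -g + (-17 + g)*(24 + g) (r(g) = (-17 + g)*(24 + g) - g = -g + (-17 + g)*(24 + g))
d(q) = 1057/2 (d(q) = (-408 + 20² + 6*20) + 833/2 = (-408 + 400 + 120) + 833/2 = 112 + 833/2 = 1057/2)
1/(65059 + 4531440) + d(1033) = 1/(65059 + 4531440) + 1057/2 = 1/4596499 + 1057/2 = 4858499445/9192998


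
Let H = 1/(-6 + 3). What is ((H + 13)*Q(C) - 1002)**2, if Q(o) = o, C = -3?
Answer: 1081600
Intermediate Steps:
H = -1/3 (H = 1/(-3) = -1/3 ≈ -0.33333)
((H + 13)*Q(C) - 1002)**2 = ((-1/3 + 13)*(-3) - 1002)**2 = ((38/3)*(-3) - 1002)**2 = (-38 - 1002)**2 = (-1040)**2 = 1081600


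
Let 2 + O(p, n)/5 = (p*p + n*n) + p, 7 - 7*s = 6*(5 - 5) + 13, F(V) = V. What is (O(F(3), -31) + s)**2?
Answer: 1154572441/49 ≈ 2.3563e+7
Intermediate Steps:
s = -6/7 (s = 1 - (6*(5 - 5) + 13)/7 = 1 - (6*0 + 13)/7 = 1 - (0 + 13)/7 = 1 - 1/7*13 = 1 - 13/7 = -6/7 ≈ -0.85714)
O(p, n) = -10 + 5*p + 5*n**2 + 5*p**2 (O(p, n) = -10 + 5*((p*p + n*n) + p) = -10 + 5*((p**2 + n**2) + p) = -10 + 5*((n**2 + p**2) + p) = -10 + 5*(p + n**2 + p**2) = -10 + (5*p + 5*n**2 + 5*p**2) = -10 + 5*p + 5*n**2 + 5*p**2)
(O(F(3), -31) + s)**2 = ((-10 + 5*3 + 5*(-31)**2 + 5*3**2) - 6/7)**2 = ((-10 + 15 + 5*961 + 5*9) - 6/7)**2 = ((-10 + 15 + 4805 + 45) - 6/7)**2 = (4855 - 6/7)**2 = (33979/7)**2 = 1154572441/49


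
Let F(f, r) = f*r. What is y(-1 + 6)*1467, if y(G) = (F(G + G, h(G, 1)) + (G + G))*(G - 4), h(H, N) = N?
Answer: 29340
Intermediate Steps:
y(G) = 4*G*(-4 + G) (y(G) = ((G + G)*1 + (G + G))*(G - 4) = ((2*G)*1 + 2*G)*(-4 + G) = (2*G + 2*G)*(-4 + G) = (4*G)*(-4 + G) = 4*G*(-4 + G))
y(-1 + 6)*1467 = (4*(-1 + 6)*(-4 + (-1 + 6)))*1467 = (4*5*(-4 + 5))*1467 = (4*5*1)*1467 = 20*1467 = 29340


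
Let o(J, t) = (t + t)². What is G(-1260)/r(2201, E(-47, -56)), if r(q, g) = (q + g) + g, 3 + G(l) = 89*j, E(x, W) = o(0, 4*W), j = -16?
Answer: -1427/403609 ≈ -0.0035356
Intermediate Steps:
o(J, t) = 4*t² (o(J, t) = (2*t)² = 4*t²)
E(x, W) = 64*W² (E(x, W) = 4*(4*W)² = 4*(16*W²) = 64*W²)
G(l) = -1427 (G(l) = -3 + 89*(-16) = -3 - 1424 = -1427)
r(q, g) = q + 2*g (r(q, g) = (g + q) + g = q + 2*g)
G(-1260)/r(2201, E(-47, -56)) = -1427/(2201 + 2*(64*(-56)²)) = -1427/(2201 + 2*(64*3136)) = -1427/(2201 + 2*200704) = -1427/(2201 + 401408) = -1427/403609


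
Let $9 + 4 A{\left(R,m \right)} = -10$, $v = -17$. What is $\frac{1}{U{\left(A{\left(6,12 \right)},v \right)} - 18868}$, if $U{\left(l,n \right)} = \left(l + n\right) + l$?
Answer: $- \frac{2}{37789} \approx -5.2925 \cdot 10^{-5}$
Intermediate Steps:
$A{\left(R,m \right)} = - \frac{19}{4}$ ($A{\left(R,m \right)} = - \frac{9}{4} + \frac{1}{4} \left(-10\right) = - \frac{9}{4} - \frac{5}{2} = - \frac{19}{4}$)
$U{\left(l,n \right)} = n + 2 l$
$\frac{1}{U{\left(A{\left(6,12 \right)},v \right)} - 18868} = \frac{1}{\left(-17 + 2 \left(- \frac{19}{4}\right)\right) - 18868} = \frac{1}{\left(-17 - \frac{19}{2}\right) - 18868} = \frac{1}{- \frac{53}{2} - 18868} = \frac{1}{- \frac{37789}{2}} = - \frac{2}{37789}$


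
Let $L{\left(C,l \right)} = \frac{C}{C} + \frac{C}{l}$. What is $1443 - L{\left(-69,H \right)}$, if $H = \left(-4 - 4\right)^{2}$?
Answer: $\frac{92357}{64} \approx 1443.1$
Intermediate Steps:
$H = 64$ ($H = \left(-8\right)^{2} = 64$)
$L{\left(C,l \right)} = 1 + \frac{C}{l}$
$1443 - L{\left(-69,H \right)} = 1443 - \frac{-69 + 64}{64} = 1443 - \frac{1}{64} \left(-5\right) = 1443 - - \frac{5}{64} = 1443 + \frac{5}{64} = \frac{92357}{64}$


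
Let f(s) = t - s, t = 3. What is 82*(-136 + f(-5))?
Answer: -10496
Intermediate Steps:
f(s) = 3 - s
82*(-136 + f(-5)) = 82*(-136 + (3 - 1*(-5))) = 82*(-136 + (3 + 5)) = 82*(-136 + 8) = 82*(-128) = -10496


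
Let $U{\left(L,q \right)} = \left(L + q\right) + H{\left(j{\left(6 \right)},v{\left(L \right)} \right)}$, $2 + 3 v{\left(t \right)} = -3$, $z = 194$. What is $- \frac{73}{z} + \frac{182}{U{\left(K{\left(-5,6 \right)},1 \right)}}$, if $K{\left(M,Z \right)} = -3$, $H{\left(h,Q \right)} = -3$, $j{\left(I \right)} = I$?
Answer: $- \frac{35673}{970} \approx -36.776$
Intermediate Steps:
$v{\left(t \right)} = - \frac{5}{3}$ ($v{\left(t \right)} = - \frac{2}{3} + \frac{1}{3} \left(-3\right) = - \frac{2}{3} - 1 = - \frac{5}{3}$)
$U{\left(L,q \right)} = -3 + L + q$ ($U{\left(L,q \right)} = \left(L + q\right) - 3 = -3 + L + q$)
$- \frac{73}{z} + \frac{182}{U{\left(K{\left(-5,6 \right)},1 \right)}} = - \frac{73}{194} + \frac{182}{-3 - 3 + 1} = \left(-73\right) \frac{1}{194} + \frac{182}{-5} = - \frac{73}{194} + 182 \left(- \frac{1}{5}\right) = - \frac{73}{194} - \frac{182}{5} = - \frac{35673}{970}$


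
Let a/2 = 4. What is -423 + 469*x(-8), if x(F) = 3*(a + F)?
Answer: -423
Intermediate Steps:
a = 8 (a = 2*4 = 8)
x(F) = 24 + 3*F (x(F) = 3*(8 + F) = 24 + 3*F)
-423 + 469*x(-8) = -423 + 469*(24 + 3*(-8)) = -423 + 469*(24 - 24) = -423 + 469*0 = -423 + 0 = -423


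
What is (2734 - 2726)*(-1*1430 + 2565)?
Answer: 9080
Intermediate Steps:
(2734 - 2726)*(-1*1430 + 2565) = 8*(-1430 + 2565) = 8*1135 = 9080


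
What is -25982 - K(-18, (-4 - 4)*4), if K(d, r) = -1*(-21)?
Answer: -26003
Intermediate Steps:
K(d, r) = 21
-25982 - K(-18, (-4 - 4)*4) = -25982 - 1*21 = -25982 - 21 = -26003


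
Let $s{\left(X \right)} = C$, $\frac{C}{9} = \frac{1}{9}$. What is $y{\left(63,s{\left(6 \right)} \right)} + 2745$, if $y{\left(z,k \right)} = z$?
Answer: $2808$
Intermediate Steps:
$C = 1$ ($C = \frac{9}{9} = 9 \cdot \frac{1}{9} = 1$)
$s{\left(X \right)} = 1$
$y{\left(63,s{\left(6 \right)} \right)} + 2745 = 63 + 2745 = 2808$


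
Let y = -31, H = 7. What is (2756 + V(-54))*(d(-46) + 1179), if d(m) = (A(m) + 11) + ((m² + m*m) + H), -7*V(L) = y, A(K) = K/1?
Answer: 14859387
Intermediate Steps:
A(K) = K (A(K) = K*1 = K)
V(L) = 31/7 (V(L) = -⅐*(-31) = 31/7)
d(m) = 18 + m + 2*m² (d(m) = (m + 11) + ((m² + m*m) + 7) = (11 + m) + ((m² + m²) + 7) = (11 + m) + (2*m² + 7) = (11 + m) + (7 + 2*m²) = 18 + m + 2*m²)
(2756 + V(-54))*(d(-46) + 1179) = (2756 + 31/7)*((18 - 46 + 2*(-46)²) + 1179) = 19323*((18 - 46 + 2*2116) + 1179)/7 = 19323*((18 - 46 + 4232) + 1179)/7 = 19323*(4204 + 1179)/7 = (19323/7)*5383 = 14859387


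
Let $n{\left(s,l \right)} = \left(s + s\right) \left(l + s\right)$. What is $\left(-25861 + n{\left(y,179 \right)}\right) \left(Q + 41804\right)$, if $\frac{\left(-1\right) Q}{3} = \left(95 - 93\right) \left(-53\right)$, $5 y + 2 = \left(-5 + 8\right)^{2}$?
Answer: $- \frac{26701009434}{25} \approx -1.068 \cdot 10^{9}$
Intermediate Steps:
$y = \frac{7}{5}$ ($y = - \frac{2}{5} + \frac{\left(-5 + 8\right)^{2}}{5} = - \frac{2}{5} + \frac{3^{2}}{5} = - \frac{2}{5} + \frac{1}{5} \cdot 9 = - \frac{2}{5} + \frac{9}{5} = \frac{7}{5} \approx 1.4$)
$n{\left(s,l \right)} = 2 s \left(l + s\right)$
$Q = 318$ ($Q = - 3 \left(95 - 93\right) \left(-53\right) = - 3 \cdot 2 \left(-53\right) = \left(-3\right) \left(-106\right) = 318$)
$\left(-25861 + n{\left(y,179 \right)}\right) \left(Q + 41804\right) = \left(-25861 + 2 \cdot \frac{7}{5} \left(179 + \frac{7}{5}\right)\right) \left(318 + 41804\right) = \left(-25861 + 2 \cdot \frac{7}{5} \cdot \frac{902}{5}\right) 42122 = \left(-25861 + \frac{12628}{25}\right) 42122 = \left(- \frac{633897}{25}\right) 42122 = - \frac{26701009434}{25}$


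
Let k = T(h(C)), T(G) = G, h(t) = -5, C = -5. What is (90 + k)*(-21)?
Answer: -1785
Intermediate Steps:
k = -5
(90 + k)*(-21) = (90 - 5)*(-21) = 85*(-21) = -1785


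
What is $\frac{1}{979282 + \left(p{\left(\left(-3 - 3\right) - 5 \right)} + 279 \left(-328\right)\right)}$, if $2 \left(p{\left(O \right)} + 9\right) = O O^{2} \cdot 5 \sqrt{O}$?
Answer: $\frac{3551044}{3152965551759} + \frac{13310 i \sqrt{11}}{3152965551759} \approx 1.1263 \cdot 10^{-6} + 1.4001 \cdot 10^{-8} i$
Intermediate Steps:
$p{\left(O \right)} = -9 + \frac{5 O^{\frac{7}{2}}}{2}$ ($p{\left(O \right)} = -9 + \frac{O O^{2} \cdot 5 \sqrt{O}}{2} = -9 + \frac{O^{3} \cdot 5 \sqrt{O}}{2} = -9 + \frac{5 O^{\frac{7}{2}}}{2}$)
$\frac{1}{979282 + \left(p{\left(\left(-3 - 3\right) - 5 \right)} + 279 \left(-328\right)\right)} = \frac{1}{979282 + \left(\left(-9 + \frac{5 \left(\left(-3 - 3\right) - 5\right)^{\frac{7}{2}}}{2}\right) + 279 \left(-328\right)\right)} = \frac{1}{979282 - \left(91521 - \frac{5 \left(-6 - 5\right)^{\frac{7}{2}}}{2}\right)} = \frac{1}{979282 - \left(91521 + \frac{6655 i \sqrt{11}}{2}\right)} = \frac{1}{887761 - \frac{6655 i \sqrt{11}}{2}}$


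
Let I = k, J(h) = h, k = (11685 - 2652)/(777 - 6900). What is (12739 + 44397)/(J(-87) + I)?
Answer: -58307288/90289 ≈ -645.79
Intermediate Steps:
k = -3011/2041 (k = 9033/(-6123) = 9033*(-1/6123) = -3011/2041 ≈ -1.4753)
I = -3011/2041 ≈ -1.4753
(12739 + 44397)/(J(-87) + I) = (12739 + 44397)/(-87 - 3011/2041) = 57136/(-180578/2041) = 57136*(-2041/180578) = -58307288/90289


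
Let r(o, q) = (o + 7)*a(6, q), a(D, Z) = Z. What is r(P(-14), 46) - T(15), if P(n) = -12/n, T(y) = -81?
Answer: 3097/7 ≈ 442.43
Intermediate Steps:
r(o, q) = q*(7 + o) (r(o, q) = (o + 7)*q = (7 + o)*q = q*(7 + o))
r(P(-14), 46) - T(15) = 46*(7 - 12/(-14)) - 1*(-81) = 46*(7 - 12*(-1/14)) + 81 = 46*(7 + 6/7) + 81 = 46*(55/7) + 81 = 2530/7 + 81 = 3097/7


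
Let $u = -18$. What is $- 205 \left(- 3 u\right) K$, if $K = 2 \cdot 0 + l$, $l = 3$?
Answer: $-33210$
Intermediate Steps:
$K = 3$ ($K = 2 \cdot 0 + 3 = 0 + 3 = 3$)
$- 205 \left(- 3 u\right) K = - 205 \left(\left(-3\right) \left(-18\right)\right) 3 = \left(-205\right) 54 \cdot 3 = \left(-11070\right) 3 = -33210$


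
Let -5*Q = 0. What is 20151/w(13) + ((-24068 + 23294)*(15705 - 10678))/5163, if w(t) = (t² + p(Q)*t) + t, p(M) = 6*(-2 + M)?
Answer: 958755/44746 ≈ 21.427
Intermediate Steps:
Q = 0 (Q = -⅕*0 = 0)
p(M) = -12 + 6*M
w(t) = t² - 11*t (w(t) = (t² + (-12 + 6*0)*t) + t = (t² + (-12 + 0)*t) + t = (t² - 12*t) + t = t² - 11*t)
20151/w(13) + ((-24068 + 23294)*(15705 - 10678))/5163 = 20151/((13*(-11 + 13))) + ((-24068 + 23294)*(15705 - 10678))/5163 = 20151/((13*2)) - 774*5027*(1/5163) = 20151/26 - 3890898*1/5163 = 20151*(1/26) - 1296966/1721 = 20151/26 - 1296966/1721 = 958755/44746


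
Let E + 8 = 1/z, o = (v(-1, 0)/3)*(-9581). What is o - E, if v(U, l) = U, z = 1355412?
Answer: 4339577419/1355412 ≈ 3201.7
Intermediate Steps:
o = 9581/3 (o = -1/3*(-9581) = -1*⅓*(-9581) = -⅓*(-9581) = 9581/3 ≈ 3193.7)
E = -10843295/1355412 (E = -8 + 1/1355412 = -10843295/1355412 ≈ -8.0000)
o - E = 9581/3 - 1*(-10843295/1355412) = 9581/3 + 10843295/1355412 = 4339577419/1355412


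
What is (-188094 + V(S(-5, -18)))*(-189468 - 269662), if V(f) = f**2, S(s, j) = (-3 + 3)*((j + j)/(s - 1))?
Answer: 86359598220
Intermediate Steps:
S(s, j) = 0 (S(s, j) = 0*((2*j)/(-1 + s)) = 0*(2*j/(-1 + s)) = 0)
(-188094 + V(S(-5, -18)))*(-189468 - 269662) = (-188094 + 0**2)*(-189468 - 269662) = (-188094 + 0)*(-459130) = -188094*(-459130) = 86359598220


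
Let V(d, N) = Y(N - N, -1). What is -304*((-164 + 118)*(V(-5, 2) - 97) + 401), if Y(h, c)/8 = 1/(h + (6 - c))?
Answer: -10236592/7 ≈ -1.4624e+6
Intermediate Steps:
Y(h, c) = 8/(6 + h - c) (Y(h, c) = 8/(h + (6 - c)) = 8/(6 + h - c))
V(d, N) = 8/7 (V(d, N) = 8/(6 + (N - N) - 1*(-1)) = 8/(6 + 0 + 1) = 8/7)
-304*((-164 + 118)*(V(-5, 2) - 97) + 401) = -304*((-164 + 118)*(8/7 - 97) + 401) = -304*(-46*(-671/7) + 401) = -304*(30866/7 + 401) = -304*33673/7 = -10236592/7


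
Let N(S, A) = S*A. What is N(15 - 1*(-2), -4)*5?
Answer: -340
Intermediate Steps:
N(S, A) = A*S
N(15 - 1*(-2), -4)*5 = -4*(15 - 1*(-2))*5 = -4*(15 + 2)*5 = -4*17*5 = -68*5 = -340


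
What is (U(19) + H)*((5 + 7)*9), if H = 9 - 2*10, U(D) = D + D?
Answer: 2916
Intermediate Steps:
U(D) = 2*D
H = -11 (H = 9 - 20 = -11)
(U(19) + H)*((5 + 7)*9) = (2*19 - 11)*((5 + 7)*9) = (38 - 11)*(12*9) = 27*108 = 2916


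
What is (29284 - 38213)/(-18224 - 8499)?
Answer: 8929/26723 ≈ 0.33413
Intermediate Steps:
(29284 - 38213)/(-18224 - 8499) = -8929/(-26723) = -8929*(-1/26723) = 8929/26723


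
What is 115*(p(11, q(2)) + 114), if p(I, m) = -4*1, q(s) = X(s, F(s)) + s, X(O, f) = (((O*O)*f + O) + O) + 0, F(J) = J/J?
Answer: 12650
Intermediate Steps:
F(J) = 1
X(O, f) = 2*O + f*O² (X(O, f) = ((O²*f + O) + O) + 0 = ((f*O² + O) + O) + 0 = ((O + f*O²) + O) + 0 = (2*O + f*O²) + 0 = 2*O + f*O²)
q(s) = s + s*(2 + s) (q(s) = s*(2 + s*1) + s = s*(2 + s) + s = s + s*(2 + s))
p(I, m) = -4
115*(p(11, q(2)) + 114) = 115*(-4 + 114) = 115*110 = 12650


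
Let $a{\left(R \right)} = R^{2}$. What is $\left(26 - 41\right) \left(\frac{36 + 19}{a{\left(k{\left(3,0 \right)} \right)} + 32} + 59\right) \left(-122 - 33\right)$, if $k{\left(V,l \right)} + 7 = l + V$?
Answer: $\frac{2237425}{16} \approx 1.3984 \cdot 10^{5}$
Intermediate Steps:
$k{\left(V,l \right)} = -7 + V + l$ ($k{\left(V,l \right)} = -7 + \left(l + V\right) = -7 + \left(V + l\right) = -7 + V + l$)
$\left(26 - 41\right) \left(\frac{36 + 19}{a{\left(k{\left(3,0 \right)} \right)} + 32} + 59\right) \left(-122 - 33\right) = \left(26 - 41\right) \left(\frac{36 + 19}{\left(-7 + 3 + 0\right)^{2} + 32} + 59\right) \left(-122 - 33\right) = - 15 \left(\frac{55}{\left(-4\right)^{2} + 32} + 59\right) \left(-155\right) = - 15 \left(\frac{55}{16 + 32} + 59\right) \left(-155\right) = - 15 \left(\frac{55}{48} + 59\right) \left(-155\right) = \left(-15\right) \frac{2887}{48} \left(-155\right) = \left(- \frac{14435}{16}\right) \left(-155\right) = \frac{2237425}{16}$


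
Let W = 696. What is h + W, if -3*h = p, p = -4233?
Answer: 2107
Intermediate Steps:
h = 1411 (h = -⅓*(-4233) = 1411)
h + W = 1411 + 696 = 2107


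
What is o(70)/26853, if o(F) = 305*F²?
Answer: 1494500/26853 ≈ 55.655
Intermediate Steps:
o(70)/26853 = (305*70²)/26853 = (305*4900)*(1/26853) = 1494500*(1/26853) = 1494500/26853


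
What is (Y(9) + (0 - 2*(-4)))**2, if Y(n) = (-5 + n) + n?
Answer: 441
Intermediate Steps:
Y(n) = -5 + 2*n
(Y(9) + (0 - 2*(-4)))**2 = ((-5 + 2*9) + (0 - 2*(-4)))**2 = ((-5 + 18) + (0 + 8))**2 = (13 + 8)**2 = 21**2 = 441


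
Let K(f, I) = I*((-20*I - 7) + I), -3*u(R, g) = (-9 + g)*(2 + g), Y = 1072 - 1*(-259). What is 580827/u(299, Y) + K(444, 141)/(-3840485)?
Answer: -6024571339209/6767802519610 ≈ -0.89018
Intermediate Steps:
Y = 1331 (Y = 1072 + 259 = 1331)
u(R, g) = -(-9 + g)*(2 + g)/3
K(f, I) = I*(-7 - 19*I) (K(f, I) = I*((-7 - 20*I) + I) = I*(-7 - 19*I))
580827/u(299, Y) + K(444, 141)/(-3840485) = 580827/(6 - ⅓*1331² + (7/3)*1331) - 1*141*(7 + 19*141)/(-3840485) = 580827/(6 - ⅓*1771561 + 9317/3) - 1*141*(7 + 2679)*(-1/3840485) = 580827/(6 - 1771561/3 + 9317/3) - 1*141*2686*(-1/3840485) = 580827/(-1762226/3) - 378726*(-1/3840485) = 580827*(-3/1762226) + 378726/3840485 = -1742481/1762226 + 378726/3840485 = -6024571339209/6767802519610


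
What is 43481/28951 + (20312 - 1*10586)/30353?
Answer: 1601356219/878749703 ≈ 1.8223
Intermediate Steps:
43481/28951 + (20312 - 1*10586)/30353 = 43481*(1/28951) + (20312 - 10586)*(1/30353) = 43481/28951 + 9726*(1/30353) = 43481/28951 + 9726/30353 = 1601356219/878749703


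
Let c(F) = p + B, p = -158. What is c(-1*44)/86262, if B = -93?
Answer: -251/86262 ≈ -0.0029097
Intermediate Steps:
c(F) = -251 (c(F) = -158 - 93 = -251)
c(-1*44)/86262 = -251/86262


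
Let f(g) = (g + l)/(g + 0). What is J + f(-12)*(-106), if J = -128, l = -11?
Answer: -1987/6 ≈ -331.17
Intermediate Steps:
f(g) = (-11 + g)/g (f(g) = (g - 11)/(g + 0) = (-11 + g)/g)
J + f(-12)*(-106) = -128 + ((-11 - 12)/(-12))*(-106) = -128 - 1/12*(-23)*(-106) = -128 + (23/12)*(-106) = -128 - 1219/6 = -1987/6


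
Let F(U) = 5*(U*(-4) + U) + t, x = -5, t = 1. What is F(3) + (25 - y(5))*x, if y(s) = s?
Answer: -144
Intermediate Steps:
F(U) = 1 - 15*U (F(U) = 5*(U*(-4) + U) + 1 = 5*(-4*U + U) + 1 = 5*(-3*U) + 1 = -15*U + 1 = 1 - 15*U)
F(3) + (25 - y(5))*x = (1 - 15*3) + (25 - 1*5)*(-5) = (1 - 45) + (25 - 5)*(-5) = -44 + 20*(-5) = -44 - 100 = -144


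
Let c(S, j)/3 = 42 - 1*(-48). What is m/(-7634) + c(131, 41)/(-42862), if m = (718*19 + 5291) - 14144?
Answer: -103663649/163604254 ≈ -0.63362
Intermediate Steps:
m = 4789 (m = (13642 + 5291) - 14144 = 18933 - 14144 = 4789)
c(S, j) = 270 (c(S, j) = 3*(42 - 1*(-48)) = 3*(42 + 48) = 3*90 = 270)
m/(-7634) + c(131, 41)/(-42862) = 4789/(-7634) + 270/(-42862) = 4789*(-1/7634) + 270*(-1/42862) = -4789/7634 - 135/21431 = -103663649/163604254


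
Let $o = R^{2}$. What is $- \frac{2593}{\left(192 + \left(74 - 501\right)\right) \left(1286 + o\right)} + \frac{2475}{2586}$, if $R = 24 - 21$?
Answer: $\frac{253303291}{262328150} \approx 0.9656$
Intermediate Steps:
$R = 3$ ($R = 24 - 21 = 3$)
$o = 9$ ($o = 3^{2} = 9$)
$- \frac{2593}{\left(192 + \left(74 - 501\right)\right) \left(1286 + o\right)} + \frac{2475}{2586} = - \frac{2593}{\left(192 + \left(74 - 501\right)\right) \left(1286 + 9\right)} + \frac{2475}{2586} = - \frac{2593}{\left(192 - 427\right) 1295} + 2475 \cdot \frac{1}{2586} = - \frac{2593}{\left(-235\right) 1295} + \frac{825}{862} = - \frac{2593}{-304325} + \frac{825}{862} = \left(-2593\right) \left(- \frac{1}{304325}\right) + \frac{825}{862} = \frac{2593}{304325} + \frac{825}{862} = \frac{253303291}{262328150}$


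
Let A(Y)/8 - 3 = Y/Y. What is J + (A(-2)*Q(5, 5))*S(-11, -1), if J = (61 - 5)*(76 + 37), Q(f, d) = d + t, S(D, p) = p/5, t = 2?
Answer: 31416/5 ≈ 6283.2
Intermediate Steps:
A(Y) = 32 (A(Y) = 24 + 8*(Y/Y) = 24 + 8*1 = 24 + 8 = 32)
S(D, p) = p/5 (S(D, p) = p*(1/5) = p/5)
Q(f, d) = 2 + d (Q(f, d) = d + 2 = 2 + d)
J = 6328 (J = 56*113 = 6328)
J + (A(-2)*Q(5, 5))*S(-11, -1) = 6328 + (32*(2 + 5))*((1/5)*(-1)) = 6328 + (32*7)*(-1/5) = 6328 + 224*(-1/5) = 6328 - 224/5 = 31416/5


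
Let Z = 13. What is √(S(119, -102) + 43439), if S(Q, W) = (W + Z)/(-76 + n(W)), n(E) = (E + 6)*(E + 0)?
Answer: √1025167307815/4858 ≈ 208.42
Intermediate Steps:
n(E) = E*(6 + E) (n(E) = (6 + E)*E = E*(6 + E))
S(Q, W) = (13 + W)/(-76 + W*(6 + W)) (S(Q, W) = (W + 13)/(-76 + W*(6 + W)) = (13 + W)/(-76 + W*(6 + W)))
√(S(119, -102) + 43439) = √((13 - 102)/(-76 - 102*(6 - 102)) + 43439) = √(-89/(-76 - 102*(-96)) + 43439) = √(-89/(-76 + 9792) + 43439) = √(-89/9716 + 43439) = √(422053235/9716) = √1025167307815/4858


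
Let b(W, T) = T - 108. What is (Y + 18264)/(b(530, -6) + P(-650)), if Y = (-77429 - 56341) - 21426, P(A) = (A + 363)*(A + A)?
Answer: -68466/186493 ≈ -0.36712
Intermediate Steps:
P(A) = 2*A*(363 + A) (P(A) = (363 + A)*(2*A) = 2*A*(363 + A))
Y = -155196 (Y = -133770 - 21426 = -155196)
b(W, T) = -108 + T
(Y + 18264)/(b(530, -6) + P(-650)) = (-155196 + 18264)/((-108 - 6) + 2*(-650)*(363 - 650)) = -136932/(-114 + 2*(-650)*(-287)) = -136932/(-114 + 373100) = -136932/372986 = -136932*1/372986 = -68466/186493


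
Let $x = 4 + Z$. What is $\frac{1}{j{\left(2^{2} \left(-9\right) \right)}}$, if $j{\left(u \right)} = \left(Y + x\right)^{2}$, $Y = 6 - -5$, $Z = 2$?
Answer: $\frac{1}{289} \approx 0.0034602$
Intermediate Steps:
$Y = 11$ ($Y = 6 + 5 = 11$)
$x = 6$ ($x = 4 + 2 = 6$)
$j{\left(u \right)} = 289$ ($j{\left(u \right)} = \left(11 + 6\right)^{2} = 17^{2} = 289$)
$\frac{1}{j{\left(2^{2} \left(-9\right) \right)}} = \frac{1}{289}$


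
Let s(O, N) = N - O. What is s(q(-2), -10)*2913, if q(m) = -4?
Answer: -17478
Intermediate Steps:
s(q(-2), -10)*2913 = (-10 - 1*(-4))*2913 = (-10 + 4)*2913 = -6*2913 = -17478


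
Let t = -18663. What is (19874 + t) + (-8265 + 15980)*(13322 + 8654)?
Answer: 169546051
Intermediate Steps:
(19874 + t) + (-8265 + 15980)*(13322 + 8654) = (19874 - 18663) + (-8265 + 15980)*(13322 + 8654) = 1211 + 7715*21976 = 1211 + 169544840 = 169546051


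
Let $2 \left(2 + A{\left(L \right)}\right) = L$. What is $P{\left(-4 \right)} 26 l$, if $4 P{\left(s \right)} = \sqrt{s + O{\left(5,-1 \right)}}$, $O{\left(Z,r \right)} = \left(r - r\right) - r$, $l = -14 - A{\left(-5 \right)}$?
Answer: $- \frac{247 i \sqrt{3}}{4} \approx - 106.95 i$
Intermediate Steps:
$A{\left(L \right)} = -2 + \frac{L}{2}$
$l = - \frac{19}{2}$ ($l = -14 - \left(-2 + \frac{1}{2} \left(-5\right)\right) = -14 - \left(-2 - \frac{5}{2}\right) = -14 - - \frac{9}{2} = -14 + \frac{9}{2} = - \frac{19}{2} \approx -9.5$)
$O{\left(Z,r \right)} = - r$ ($O{\left(Z,r \right)} = 0 - r = - r$)
$P{\left(s \right)} = \frac{\sqrt{1 + s}}{4}$ ($P{\left(s \right)} = \frac{\sqrt{s - -1}}{4} = \frac{\sqrt{s + 1}}{4} = \frac{\sqrt{1 + s}}{4}$)
$P{\left(-4 \right)} 26 l = \frac{\sqrt{1 - 4}}{4} \cdot 26 \left(- \frac{19}{2}\right) = \frac{\sqrt{-3}}{4} \cdot 26 \left(- \frac{19}{2}\right) = \frac{i \sqrt{3}}{4} \cdot 26 \left(- \frac{19}{2}\right) = \frac{13 i \sqrt{3}}{2} \left(- \frac{19}{2}\right) = - \frac{247 i \sqrt{3}}{4}$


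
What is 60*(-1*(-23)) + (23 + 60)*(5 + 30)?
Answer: 4285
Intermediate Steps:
60*(-1*(-23)) + (23 + 60)*(5 + 30) = 60*23 + 83*35 = 1380 + 2905 = 4285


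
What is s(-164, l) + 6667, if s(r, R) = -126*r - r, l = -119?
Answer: 27495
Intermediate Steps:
s(r, R) = -127*r
s(-164, l) + 6667 = -127*(-164) + 6667 = 20828 + 6667 = 27495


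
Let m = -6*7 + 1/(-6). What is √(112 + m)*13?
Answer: 13*√2514/6 ≈ 108.64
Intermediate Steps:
m = -253/6 (m = -42 - ⅙ = -253/6 ≈ -42.167)
√(112 + m)*13 = √(112 - 253/6)*13 = √(419/6)*13 = (√2514/6)*13 = 13*√2514/6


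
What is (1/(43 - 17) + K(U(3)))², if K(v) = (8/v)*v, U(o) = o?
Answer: 43681/676 ≈ 64.617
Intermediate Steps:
K(v) = 8
(1/(43 - 17) + K(U(3)))² = (1/(43 - 17) + 8)² = (1/26 + 8)² = (209/26)² = 43681/676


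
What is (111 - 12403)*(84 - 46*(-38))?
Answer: -22518944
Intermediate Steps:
(111 - 12403)*(84 - 46*(-38)) = -12292*(84 + 1748) = -12292*1832 = -22518944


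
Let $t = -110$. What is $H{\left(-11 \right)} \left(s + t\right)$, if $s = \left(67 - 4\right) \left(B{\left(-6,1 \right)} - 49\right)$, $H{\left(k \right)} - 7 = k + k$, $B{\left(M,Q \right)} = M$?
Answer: $53625$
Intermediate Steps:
$H{\left(k \right)} = 7 + 2 k$ ($H{\left(k \right)} = 7 + \left(k + k\right) = 7 + 2 k$)
$s = -3465$ ($s = \left(67 - 4\right) \left(-6 - 49\right) = \left(67 + \left(-33 + 29\right)\right) \left(-55\right) = \left(67 - 4\right) \left(-55\right) = 63 \left(-55\right) = -3465$)
$H{\left(-11 \right)} \left(s + t\right) = \left(7 + 2 \left(-11\right)\right) \left(-3465 - 110\right) = \left(7 - 22\right) \left(-3575\right) = \left(-15\right) \left(-3575\right) = 53625$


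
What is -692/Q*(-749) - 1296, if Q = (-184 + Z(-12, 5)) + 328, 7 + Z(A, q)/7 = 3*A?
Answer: -721780/157 ≈ -4597.3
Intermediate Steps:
Z(A, q) = -49 + 21*A (Z(A, q) = -49 + 7*(3*A) = -49 + 21*A)
Q = -157 (Q = (-184 + (-49 + 21*(-12))) + 328 = (-184 + (-49 - 252)) + 328 = (-184 - 301) + 328 = -485 + 328 = -157)
-692/Q*(-749) - 1296 = -692/(-157)*(-749) - 1296 = -692*(-1/157)*(-749) - 1296 = (692/157)*(-749) - 1296 = -518308/157 - 1296 = -721780/157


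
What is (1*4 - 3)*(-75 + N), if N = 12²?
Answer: 69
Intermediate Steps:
N = 144
(1*4 - 3)*(-75 + N) = (1*4 - 3)*(-75 + 144) = (4 - 3)*69 = 1*69 = 69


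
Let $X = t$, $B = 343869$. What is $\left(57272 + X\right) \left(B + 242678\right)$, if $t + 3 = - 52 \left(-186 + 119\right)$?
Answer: $35634489891$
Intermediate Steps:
$t = 3481$ ($t = -3 - 52 \left(-186 + 119\right) = -3 - -3484 = -3 + 3484 = 3481$)
$X = 3481$
$\left(57272 + X\right) \left(B + 242678\right) = \left(57272 + 3481\right) \left(343869 + 242678\right) = 60753 \cdot 586547 = 35634489891$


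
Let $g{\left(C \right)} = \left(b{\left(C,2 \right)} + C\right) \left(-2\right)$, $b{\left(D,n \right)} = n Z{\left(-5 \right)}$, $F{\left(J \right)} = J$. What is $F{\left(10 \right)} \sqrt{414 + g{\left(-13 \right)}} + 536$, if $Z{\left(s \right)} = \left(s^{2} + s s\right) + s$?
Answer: $536 + 20 \sqrt{65} \approx 697.25$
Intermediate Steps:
$Z{\left(s \right)} = s + 2 s^{2}$ ($Z{\left(s \right)} = \left(s^{2} + s^{2}\right) + s = 2 s^{2} + s = s + 2 s^{2}$)
$b{\left(D,n \right)} = 45 n$ ($b{\left(D,n \right)} = n \left(- 5 \left(1 + 2 \left(-5\right)\right)\right) = n \left(- 5 \left(1 - 10\right)\right) = n \left(\left(-5\right) \left(-9\right)\right) = n 45 = 45 n$)
$g{\left(C \right)} = -180 - 2 C$ ($g{\left(C \right)} = \left(45 \cdot 2 + C\right) \left(-2\right) = \left(90 + C\right) \left(-2\right) = -180 - 2 C$)
$F{\left(10 \right)} \sqrt{414 + g{\left(-13 \right)}} + 536 = 10 \sqrt{414 - 154} + 536 = 10 \sqrt{260} + 536 = 10 \cdot 2 \sqrt{65} + 536 = 20 \sqrt{65} + 536 = 536 + 20 \sqrt{65}$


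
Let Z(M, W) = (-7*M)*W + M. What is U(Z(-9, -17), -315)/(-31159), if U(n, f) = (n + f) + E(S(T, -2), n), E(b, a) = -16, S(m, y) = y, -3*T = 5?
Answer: 1411/31159 ≈ 0.045284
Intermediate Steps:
T = -5/3 (T = -⅓*5 = -5/3 ≈ -1.6667)
Z(M, W) = M - 7*M*W (Z(M, W) = -7*M*W + M = M - 7*M*W)
U(n, f) = -16 + f + n (U(n, f) = (n + f) - 16 = (f + n) - 16 = -16 + f + n)
U(Z(-9, -17), -315)/(-31159) = (-16 - 315 - 9*(1 - 7*(-17)))/(-31159) = (-16 - 315 - 9*(1 + 119))*(-1/31159) = (-16 - 315 - 9*120)*(-1/31159) = (-16 - 315 - 1080)*(-1/31159) = -1411*(-1/31159) = 1411/31159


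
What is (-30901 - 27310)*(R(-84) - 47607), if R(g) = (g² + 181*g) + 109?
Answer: 3239209306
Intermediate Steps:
R(g) = 109 + g² + 181*g
(-30901 - 27310)*(R(-84) - 47607) = (-30901 - 27310)*((109 + (-84)² + 181*(-84)) - 47607) = -58211*((109 + 7056 - 15204) - 47607) = -58211*(-8039 - 47607) = -58211*(-55646) = 3239209306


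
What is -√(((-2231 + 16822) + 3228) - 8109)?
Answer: -√9710 ≈ -98.539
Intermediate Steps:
-√(((-2231 + 16822) + 3228) - 8109) = -√((14591 + 3228) - 8109) = -√(17819 - 8109) = -√9710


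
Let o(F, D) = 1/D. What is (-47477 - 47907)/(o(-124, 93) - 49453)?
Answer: 1108839/574891 ≈ 1.9288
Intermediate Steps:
(-47477 - 47907)/(o(-124, 93) - 49453) = (-47477 - 47907)/(1/93 - 49453) = -95384/(1/93 - 49453) = -95384/(-4599128/93) = -95384*(-93/4599128) = 1108839/574891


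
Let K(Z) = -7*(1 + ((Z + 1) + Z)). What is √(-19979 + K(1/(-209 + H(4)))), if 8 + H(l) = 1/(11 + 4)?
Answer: I*√52923879262/1627 ≈ 141.4*I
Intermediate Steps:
H(l) = -119/15 (H(l) = -8 + 1/(11 + 4) = -8 + 1/15 = -119/15)
K(Z) = -14 - 14*Z (K(Z) = -7*(1 + ((1 + Z) + Z)) = -7*(1 + (1 + 2*Z)) = -7*(2 + 2*Z) = -14 - 14*Z)
√(-19979 + K(1/(-209 + H(4)))) = √(-19979 + (-14 - 14/(-209 - 119/15))) = √(-19979 + (-14 - 14/(-3254/15))) = √(-19979 + (-14 - 14*(-15/3254))) = √(-19979 + (-14 + 105/1627)) = √(-19979 - 22673/1627) = √(-32528506/1627) = I*√52923879262/1627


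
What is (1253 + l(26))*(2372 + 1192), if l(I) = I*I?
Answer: 6874956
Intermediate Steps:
l(I) = I²
(1253 + l(26))*(2372 + 1192) = (1253 + 26²)*(2372 + 1192) = (1253 + 676)*3564 = 1929*3564 = 6874956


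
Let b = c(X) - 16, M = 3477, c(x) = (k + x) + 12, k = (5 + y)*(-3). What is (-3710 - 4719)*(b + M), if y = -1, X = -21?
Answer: -28995760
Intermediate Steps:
k = -12 (k = (5 - 1)*(-3) = 4*(-3) = -12)
c(x) = x (c(x) = (-12 + x) + 12 = x)
b = -37 (b = -21 - 16 = -37)
(-3710 - 4719)*(b + M) = (-3710 - 4719)*(-37 + 3477) = -8429*3440 = -28995760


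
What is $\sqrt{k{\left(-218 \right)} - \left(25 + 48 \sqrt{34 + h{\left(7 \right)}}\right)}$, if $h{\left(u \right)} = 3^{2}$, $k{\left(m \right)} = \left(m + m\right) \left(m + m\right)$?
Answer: $\sqrt{190071 - 48 \sqrt{43}} \approx 435.61$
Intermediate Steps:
$k{\left(m \right)} = 4 m^{2}$ ($k{\left(m \right)} = 2 m 2 m = 4 m^{2}$)
$h{\left(u \right)} = 9$
$\sqrt{k{\left(-218 \right)} - \left(25 + 48 \sqrt{34 + h{\left(7 \right)}}\right)} = \sqrt{4 \left(-218\right)^{2} - \left(25 + 48 \sqrt{34 + 9}\right)} = \sqrt{4 \cdot 47524 - \left(25 + 48 \sqrt{43}\right)} = \sqrt{190096 - \left(25 + 48 \sqrt{43}\right)} = \sqrt{190071 - 48 \sqrt{43}}$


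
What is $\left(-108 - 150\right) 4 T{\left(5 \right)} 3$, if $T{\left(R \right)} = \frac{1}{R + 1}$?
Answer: $-516$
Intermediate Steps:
$T{\left(R \right)} = \frac{1}{1 + R}$
$\left(-108 - 150\right) 4 T{\left(5 \right)} 3 = \left(-108 - 150\right) \frac{4}{1 + 5} \cdot 3 = - 258 \cdot \frac{4}{6} \cdot 3 = - 258 \cdot 4 \cdot \frac{1}{6} \cdot 3 = - 258 \cdot \frac{2}{3} \cdot 3 = \left(-258\right) 2 = -516$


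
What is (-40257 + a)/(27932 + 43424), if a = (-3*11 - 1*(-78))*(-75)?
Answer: -10908/17839 ≈ -0.61147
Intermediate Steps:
a = -3375 (a = (-33 + 78)*(-75) = 45*(-75) = -3375)
(-40257 + a)/(27932 + 43424) = (-40257 - 3375)/(27932 + 43424) = -43632/71356 = -43632*1/71356 = -10908/17839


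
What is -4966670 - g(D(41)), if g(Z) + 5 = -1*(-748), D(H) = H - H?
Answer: -4967413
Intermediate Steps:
D(H) = 0
g(Z) = 743 (g(Z) = -5 - 1*(-748) = -5 + 748 = 743)
-4966670 - g(D(41)) = -4966670 - 1*743 = -4966670 - 743 = -4967413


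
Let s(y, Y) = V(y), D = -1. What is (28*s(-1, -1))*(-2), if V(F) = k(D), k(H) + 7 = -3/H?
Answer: 224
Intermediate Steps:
k(H) = -7 - 3/H
V(F) = -4 (V(F) = -7 - 3/(-1) = -7 - 3*(-1) = -7 + 3 = -4)
s(y, Y) = -4
(28*s(-1, -1))*(-2) = (28*(-4))*(-2) = -112*(-2) = 224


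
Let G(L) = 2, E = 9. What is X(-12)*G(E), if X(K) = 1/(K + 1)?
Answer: -2/11 ≈ -0.18182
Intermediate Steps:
X(K) = 1/(1 + K)
X(-12)*G(E) = 2/(1 - 12) = 2/(-11) = -1/11*2 = -2/11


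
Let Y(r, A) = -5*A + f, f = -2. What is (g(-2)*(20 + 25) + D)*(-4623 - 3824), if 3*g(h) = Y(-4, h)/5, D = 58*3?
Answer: -1672506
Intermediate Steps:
Y(r, A) = -2 - 5*A (Y(r, A) = -5*A - 2 = -2 - 5*A)
D = 174
g(h) = -2/15 - h/3 (g(h) = ((-2 - 5*h)/5)/3 = ((-2 - 5*h)*(⅕))/3 = (-⅖ - h)/3 = -2/15 - h/3)
(g(-2)*(20 + 25) + D)*(-4623 - 3824) = ((-2/15 - ⅓*(-2))*(20 + 25) + 174)*(-4623 - 3824) = ((-2/15 + ⅔)*45 + 174)*(-8447) = ((8/15)*45 + 174)*(-8447) = (24 + 174)*(-8447) = 198*(-8447) = -1672506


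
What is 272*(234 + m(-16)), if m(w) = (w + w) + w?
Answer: 50592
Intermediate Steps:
m(w) = 3*w (m(w) = 2*w + w = 3*w)
272*(234 + m(-16)) = 272*(234 + 3*(-16)) = 272*(234 - 48) = 272*186 = 50592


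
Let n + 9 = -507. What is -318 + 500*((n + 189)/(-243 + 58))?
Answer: 20934/37 ≈ 565.78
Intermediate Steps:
n = -516 (n = -9 - 507 = -516)
-318 + 500*((n + 189)/(-243 + 58)) = -318 + 500*((-516 + 189)/(-243 + 58)) = -318 + 500*(-327/(-185)) = -318 + 500*(-327*(-1/185)) = -318 + 500*(327/185) = -318 + 32700/37 = 20934/37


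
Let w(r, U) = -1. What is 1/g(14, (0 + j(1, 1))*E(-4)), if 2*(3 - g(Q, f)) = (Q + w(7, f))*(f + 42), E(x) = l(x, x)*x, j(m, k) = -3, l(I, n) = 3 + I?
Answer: -1/192 ≈ -0.0052083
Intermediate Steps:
E(x) = x*(3 + x) (E(x) = (3 + x)*x = x*(3 + x))
g(Q, f) = 3 - (-1 + Q)*(42 + f)/2 (g(Q, f) = 3 - (Q - 1)*(f + 42)/2 = 3 - (-1 + Q)*(42 + f)/2)
1/g(14, (0 + j(1, 1))*E(-4)) = 1/(24 + ((0 - 3)*(-4*(3 - 4)))/2 - 21*14 - ½*14*(0 - 3)*(-4*(3 - 4))) = 1/(24 + (-(-12)*(-1))/2 - 294 - ½*14*(-(-12)*(-1))) = 1/(24 + (-3*4)/2 - 294 - ½*14*(-3*4)) = 1/(24 + (½)*(-12) - 294 - ½*14*(-12)) = 1/(24 - 6 - 294 + 84) = 1/(-192) = -1/192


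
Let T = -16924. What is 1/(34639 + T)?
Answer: 1/17715 ≈ 5.6449e-5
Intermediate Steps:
1/(34639 + T) = 1/(34639 - 16924) = 1/17715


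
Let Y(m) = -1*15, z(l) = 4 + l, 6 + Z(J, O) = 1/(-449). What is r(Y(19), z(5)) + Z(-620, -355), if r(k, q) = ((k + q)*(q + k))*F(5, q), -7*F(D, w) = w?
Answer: -164341/3143 ≈ -52.288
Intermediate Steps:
F(D, w) = -w/7
Z(J, O) = -2695/449 (Z(J, O) = -6 + 1/(-449) = -6 - 1/449 = -2695/449)
Y(m) = -15
r(k, q) = -q*(k + q)²/7 (r(k, q) = ((k + q)*(q + k))*(-q/7) = ((k + q)*(k + q))*(-q/7) = (k + q)²*(-q/7) = -q*(k + q)²/7)
r(Y(19), z(5)) + Z(-620, -355) = -(4 + 5)*(-15 + (4 + 5))²/7 - 2695/449 = -⅐*9*(-15 + 9)² - 2695/449 = -⅐*9*(-6)² - 2695/449 = -⅐*9*36 - 2695/449 = -324/7 - 2695/449 = -164341/3143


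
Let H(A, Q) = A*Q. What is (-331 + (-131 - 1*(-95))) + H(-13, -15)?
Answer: -172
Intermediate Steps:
(-331 + (-131 - 1*(-95))) + H(-13, -15) = (-331 + (-131 - 1*(-95))) - 13*(-15) = (-331 + (-131 + 95)) + 195 = (-331 - 36) + 195 = -367 + 195 = -172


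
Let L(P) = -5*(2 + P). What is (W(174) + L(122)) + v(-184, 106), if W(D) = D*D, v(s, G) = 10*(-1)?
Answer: 29646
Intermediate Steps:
v(s, G) = -10
L(P) = -10 - 5*P
W(D) = D²
(W(174) + L(122)) + v(-184, 106) = (174² + (-10 - 5*122)) - 10 = (30276 + (-10 - 610)) - 10 = (30276 - 620) - 10 = 29656 - 10 = 29646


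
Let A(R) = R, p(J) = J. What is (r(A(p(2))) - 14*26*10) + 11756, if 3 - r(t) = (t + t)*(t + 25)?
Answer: 8011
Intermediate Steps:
r(t) = 3 - 2*t*(25 + t) (r(t) = 3 - (t + t)*(t + 25) = 3 - 2*t*(25 + t))
(r(A(p(2))) - 14*26*10) + 11756 = ((3 - 50*2 - 2*2²) - 14*26*10) + 11756 = ((3 - 100 - 2*4) - 364*10) + 11756 = ((3 - 100 - 8) - 3640) + 11756 = (-105 - 3640) + 11756 = -3745 + 11756 = 8011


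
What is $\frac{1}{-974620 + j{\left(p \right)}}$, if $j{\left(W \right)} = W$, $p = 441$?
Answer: $- \frac{1}{974179} \approx -1.0265 \cdot 10^{-6}$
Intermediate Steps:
$\frac{1}{-974620 + j{\left(p \right)}} = \frac{1}{-974620 + 441} = \frac{1}{-974179} = - \frac{1}{974179}$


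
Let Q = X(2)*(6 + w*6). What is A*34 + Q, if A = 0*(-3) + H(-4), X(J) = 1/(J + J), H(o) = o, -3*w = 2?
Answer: -271/2 ≈ -135.50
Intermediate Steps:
w = -⅔ (w = -⅓*2 = -⅔ ≈ -0.66667)
X(J) = 1/(2*J)
A = -4 (A = 0*(-3) - 4 = 0 - 4 = -4)
Q = ½ (Q = ((½)/2)*(6 - ⅔*6) = ((½)*(½))*(6 - 4) = (¼)*2 = ½ ≈ 0.50000)
A*34 + Q = -4*34 + ½ = -136 + ½ = -271/2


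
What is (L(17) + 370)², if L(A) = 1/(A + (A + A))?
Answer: 356114641/2601 ≈ 1.3691e+5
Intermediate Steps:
L(A) = 1/(3*A) (L(A) = 1/(A + 2*A) = 1/(3*A))
(L(17) + 370)² = ((⅓)/17 + 370)² = ((⅓)*(1/17) + 370)² = (1/51 + 370)² = (18871/51)² = 356114641/2601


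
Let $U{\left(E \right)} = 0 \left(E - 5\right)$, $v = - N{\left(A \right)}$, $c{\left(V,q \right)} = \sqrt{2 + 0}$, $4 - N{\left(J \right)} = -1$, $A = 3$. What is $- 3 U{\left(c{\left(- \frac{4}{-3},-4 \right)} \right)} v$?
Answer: $0$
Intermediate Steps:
$N{\left(J \right)} = 5$ ($N{\left(J \right)} = 4 - -1 = 4 + 1 = 5$)
$c{\left(V,q \right)} = \sqrt{2}$
$v = -5$ ($v = \left(-1\right) 5 = -5$)
$U{\left(E \right)} = 0$ ($U{\left(E \right)} = 0 \left(-5 + E\right) = 0$)
$- 3 U{\left(c{\left(- \frac{4}{-3},-4 \right)} \right)} v = \left(-3\right) 0 \left(-5\right) = 0 \left(-5\right) = 0$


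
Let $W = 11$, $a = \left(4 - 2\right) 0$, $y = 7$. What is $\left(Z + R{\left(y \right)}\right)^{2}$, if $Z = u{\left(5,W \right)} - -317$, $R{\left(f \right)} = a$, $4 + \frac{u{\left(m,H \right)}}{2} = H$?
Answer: $109561$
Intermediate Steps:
$a = 0$ ($a = 2 \cdot 0 = 0$)
$u{\left(m,H \right)} = -8 + 2 H$
$R{\left(f \right)} = 0$
$Z = 331$ ($Z = \left(-8 + 2 \cdot 11\right) - -317 = \left(-8 + 22\right) + 317 = 14 + 317 = 331$)
$\left(Z + R{\left(y \right)}\right)^{2} = \left(331 + 0\right)^{2} = 331^{2} = 109561$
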